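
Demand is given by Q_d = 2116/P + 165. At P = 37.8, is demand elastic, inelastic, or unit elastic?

inelastic

At P = 37.8, Q_d = 220.9788.
dQ_d/dP = −2116/P² = −1.4809.
Point elasticity E = (dQ_d/dP)·(P/Q_d) = -1.4809 × 37.8/220.9788 ≈ -0.253.
|E| ≈ 0.253 < 1, so demand is inelastic.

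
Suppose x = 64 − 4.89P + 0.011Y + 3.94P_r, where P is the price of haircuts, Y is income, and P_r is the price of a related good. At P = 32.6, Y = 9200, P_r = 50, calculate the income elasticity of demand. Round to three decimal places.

0.499

Substituting, x = 64 − 4.89(32.6) + 0.011(9200) + 3.94(50) = 64 − 159.414 + 101.2 + 197 = 202.786.
∂x/∂Y = +0.011, so E_I = 0.011·(9200/202.786) ≈ 0.499.
E_I ∈ (0,1): normal good (necessity).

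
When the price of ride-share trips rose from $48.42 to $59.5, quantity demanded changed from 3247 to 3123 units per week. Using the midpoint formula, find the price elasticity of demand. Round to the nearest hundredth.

-0.19

%ΔQ = (3123 − 3247)/[(3247 + 3123)/2] = -124/3185 ≈ -0.0389.
%ΔP = (59.5 − 48.42)/[(48.42 + 59.5)/2] = 11.08/53.96 ≈ 0.2053.
Arc elasticity E = %ΔQ/%ΔP ≈ -0.0389/0.2053 ≈ -0.19.
|E| < 1: demand is inelastic over this range.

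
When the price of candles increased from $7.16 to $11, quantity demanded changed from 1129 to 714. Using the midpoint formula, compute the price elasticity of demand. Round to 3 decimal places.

%ΔQ = (714 − 1129)/[(1129 + 714)/2] = -415/921.5 ≈ -0.4504.
%Δp = (11 − 7.16)/[(7.16 + 11)/2] = 3.84/9.08 ≈ 0.4229.
Arc elasticity E = %ΔQ/%Δp ≈ -0.4504/0.4229 ≈ -1.065.
|E| > 1: demand is elastic over this range.

-1.065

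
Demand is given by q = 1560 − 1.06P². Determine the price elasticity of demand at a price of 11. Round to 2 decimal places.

At P = 11, q = 1431.74.
dq/dP = −2·1.06·P = −23.32.
Point elasticity E = (dq/dP)·(P/q) = -23.32 × 11/1431.74 ≈ -0.18.
|E| < 1, so demand is inelastic at this price.

-0.18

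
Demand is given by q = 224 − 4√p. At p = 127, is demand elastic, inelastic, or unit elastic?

inelastic

At p = 127, q = 178.9223.
dq/dp = −4/(2√p) = −4/(2·11.2694).
Point elasticity E = (dq/dp)·(p/q) = -0.1775 × 127/178.9223 ≈ -0.126.
|E| ≈ 0.126 < 1, so demand is inelastic.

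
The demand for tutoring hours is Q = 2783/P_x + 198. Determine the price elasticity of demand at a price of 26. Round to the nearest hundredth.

-0.35

At P_x = 26, Q = 305.0385.
dQ/dP_x = −2783/P_x² = −4.1169.
Point elasticity E = (dQ/dP_x)·(P_x/Q) = -4.1169 × 26/305.0385 ≈ -0.35.
|E| < 1, so demand is inelastic at this price.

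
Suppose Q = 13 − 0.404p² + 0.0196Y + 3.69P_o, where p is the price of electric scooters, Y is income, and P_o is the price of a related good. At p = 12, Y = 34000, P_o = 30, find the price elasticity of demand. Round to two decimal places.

-0.16

Substituting, Q = 13 − 0.404(12)² + 0.0196(34000) + 3.69(30) = 13 − 58.176 + 666.4 + 110.7 = 731.924.
∂Q/∂p = −2·0.404·p = -9.696, so E_p = -9.696·(12/731.924) ≈ -0.16.
|E_p| < 1: demand is inelastic.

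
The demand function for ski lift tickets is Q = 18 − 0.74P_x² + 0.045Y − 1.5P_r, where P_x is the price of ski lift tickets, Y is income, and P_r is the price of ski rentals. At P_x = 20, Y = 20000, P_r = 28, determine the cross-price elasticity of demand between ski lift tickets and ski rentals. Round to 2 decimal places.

Evaluating quantity at (P_x, Y, P_r) gives Q = 18 − 0.74(20)² + 0.045(20000) − 1.5(28) = 18 − 296 + 900 − 42 = 580.
∂Q/∂P_r = −1.5, so E_xy = -1.5·(28/580) ≈ -0.07.
E_xy < 0: the goods are complements.

-0.07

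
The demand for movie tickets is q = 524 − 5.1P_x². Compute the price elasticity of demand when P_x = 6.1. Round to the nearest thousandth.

-1.136

At P_x = 6.1, q = 334.229.
dq/dP_x = −2·5.1·P_x = −62.22.
Point elasticity E = (dq/dP_x)·(P_x/q) = -62.22 × 6.1/334.229 ≈ -1.136.
|E| > 1, so demand is elastic at this price.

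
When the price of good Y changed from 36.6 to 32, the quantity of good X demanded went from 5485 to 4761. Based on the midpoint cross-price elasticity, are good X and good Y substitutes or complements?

%ΔQ_x = (4761 − 5485)/[(5485+4761)/2] = -724/5123 ≈ -0.1413.
%ΔP_y = (32 − 36.6)/[(36.6+32)/2] ≈ -0.1341.
E_xy = -0.1413/-0.1341 ≈ 1.054.
E_xy > 0, so the goods are substitutes.

substitutes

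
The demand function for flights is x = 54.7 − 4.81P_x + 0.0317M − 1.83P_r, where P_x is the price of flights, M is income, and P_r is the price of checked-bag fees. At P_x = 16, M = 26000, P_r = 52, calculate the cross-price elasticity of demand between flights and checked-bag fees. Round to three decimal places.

-0.135

At the given point, x = 54.7 − 4.81(16) + 0.0317(26000) − 1.83(52) = 54.7 − 76.96 + 824.2 − 95.16 = 706.78.
∂x/∂P_r = −1.83, so E_xy = -1.83·(52/706.78) ≈ -0.135.
E_xy < 0: the goods are complements.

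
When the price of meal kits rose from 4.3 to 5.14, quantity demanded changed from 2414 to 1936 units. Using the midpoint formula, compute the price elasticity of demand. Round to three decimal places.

-1.235

%Δq = (1936 − 2414)/[(2414 + 1936)/2] = -478/2175 ≈ -0.2198.
%ΔP = (5.14 − 4.3)/[(4.3 + 5.14)/2] = 0.84/4.72 ≈ 0.1780.
Arc elasticity E = %Δq/%ΔP ≈ -0.2198/0.1780 ≈ -1.235.
|E| > 1: demand is elastic over this range.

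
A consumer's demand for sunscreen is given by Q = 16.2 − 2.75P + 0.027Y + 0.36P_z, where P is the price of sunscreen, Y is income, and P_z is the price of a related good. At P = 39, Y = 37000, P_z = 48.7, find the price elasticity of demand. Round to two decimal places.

-0.12

Q = 16.2 − 2.75(39) + 0.027(37000) + 0.36(48.7) = 16.2 − 107.25 + 999 + 17.532 = 925.482.
∂Q/∂P = −2.75, so E_p = (−2.75)·(39/925.482) ≈ -0.12.
|E_p| < 1: demand is inelastic.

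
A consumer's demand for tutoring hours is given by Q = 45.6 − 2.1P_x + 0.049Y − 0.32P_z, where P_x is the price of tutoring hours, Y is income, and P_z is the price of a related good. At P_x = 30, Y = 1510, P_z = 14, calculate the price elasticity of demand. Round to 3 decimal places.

-1.209

First evaluate Q: 45.6 − 2.1(30) + 0.049(1510) − 0.32(14) = 45.6 − 63 + 73.99 − 4.48 = 52.11.
∂Q/∂P_x = −2.1, so E_p = (−2.1)·(30/52.11) ≈ -1.209.
|E_p| > 1: demand is elastic.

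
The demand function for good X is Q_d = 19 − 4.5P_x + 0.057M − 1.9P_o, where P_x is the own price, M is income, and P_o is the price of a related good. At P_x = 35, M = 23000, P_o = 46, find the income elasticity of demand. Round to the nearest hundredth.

1.21

Evaluating quantity at (P_x, M, P_o) gives Q_d = 19 − 4.5(35) + 0.057(23000) − 1.9(46) = 19 − 157.5 + 1311 − 87.4 = 1085.1.
∂Q_d/∂M = +0.057, so E_I = 0.057·(23000/1085.1) ≈ 1.21.
E_I > 1: normal good (luxury).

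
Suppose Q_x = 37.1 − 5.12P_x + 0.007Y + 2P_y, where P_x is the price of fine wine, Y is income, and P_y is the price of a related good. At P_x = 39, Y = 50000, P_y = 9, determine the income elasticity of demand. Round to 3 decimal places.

1.704

Q_x = 37.1 − 5.12(39) + 0.007(50000) + 2(9) = 37.1 − 199.68 + 350 + 18 = 205.42.
∂Q_x/∂Y = +0.007, so E_I = 0.007·(50000/205.42) ≈ 1.704.
E_I > 1: normal good (luxury).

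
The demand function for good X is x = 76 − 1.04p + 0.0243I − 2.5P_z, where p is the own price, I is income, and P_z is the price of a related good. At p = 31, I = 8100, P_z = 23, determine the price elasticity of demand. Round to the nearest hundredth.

x = 76 − 1.04(31) + 0.0243(8100) − 2.5(23) = 76 − 32.24 + 196.83 − 57.5 = 183.09.
∂x/∂p = −1.04, so E_p = (−1.04)·(31/183.09) ≈ -0.18.
|E_p| < 1: demand is inelastic.

-0.18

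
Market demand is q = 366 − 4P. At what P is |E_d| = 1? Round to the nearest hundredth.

45.75

For linear demand q = a − bP, E = −bP/(a − bP). |E| = 1 ⇒ bP = a − bP ⇒ P = a/(2b).
P = 366/(2·4) = 45.75.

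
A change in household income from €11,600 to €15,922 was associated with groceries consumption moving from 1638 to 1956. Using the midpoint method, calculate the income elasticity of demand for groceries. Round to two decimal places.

0.56

%ΔQ = (1956 − 1638)/[(1638+1956)/2] = 318/1797 ≈ 0.1770.
%ΔI = (15,922 − 11,600)/[(11,600+15,922)/2] = 4322/13761 ≈ 0.3141.
E_I = %ΔQ/%ΔI ≈ 0.56.
E_I ∈ (0,1): normal good (necessity).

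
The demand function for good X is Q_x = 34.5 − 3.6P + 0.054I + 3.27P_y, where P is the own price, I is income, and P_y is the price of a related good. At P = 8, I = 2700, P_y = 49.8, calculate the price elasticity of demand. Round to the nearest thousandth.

-0.092

At the given point, Q_x = 34.5 − 3.6(8) + 0.054(2700) + 3.27(49.8) = 34.5 − 28.8 + 145.8 + 162.846 = 314.346.
∂Q_x/∂P = −3.6, so E_p = (−3.6)·(8/314.346) ≈ -0.092.
|E_p| < 1: demand is inelastic.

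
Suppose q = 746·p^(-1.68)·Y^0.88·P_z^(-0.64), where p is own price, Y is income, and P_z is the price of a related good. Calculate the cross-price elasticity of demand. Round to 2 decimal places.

For a Cobb–Douglas (constant-elasticity) form q = A·P_z^α·…, the elasticity with respect to P_z equals the exponent α at every point.
Here the exponent on P_z is -0.64, so the cross-price elasticity of demand is -0.64.

-0.64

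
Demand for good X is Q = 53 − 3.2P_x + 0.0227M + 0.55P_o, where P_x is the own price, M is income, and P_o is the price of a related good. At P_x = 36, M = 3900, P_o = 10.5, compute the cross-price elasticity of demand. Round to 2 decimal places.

0.18

Substituting, Q = 53 − 3.2(36) + 0.0227(3900) + 0.55(10.5) = 53 − 115.2 + 88.53 + 5.775 = 32.105.
∂Q/∂P_o = +0.55, so E_xy = 0.55·(10.5/32.105) ≈ 0.18.
E_xy > 0: the goods are substitutes.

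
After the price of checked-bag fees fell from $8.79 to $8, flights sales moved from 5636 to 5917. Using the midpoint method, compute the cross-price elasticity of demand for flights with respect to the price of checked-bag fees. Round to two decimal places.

-0.52

%ΔQ_x = (5917 − 5636)/[(5636+5917)/2] = 281/5776.5 ≈ 0.0486.
%ΔP_y = (8 − 8.79)/[(8.79+8)/2] ≈ -0.0941.
E_xy = 0.0486/-0.0941 ≈ -0.52.
E_xy < 0, so flights and checked-bag fees are complements.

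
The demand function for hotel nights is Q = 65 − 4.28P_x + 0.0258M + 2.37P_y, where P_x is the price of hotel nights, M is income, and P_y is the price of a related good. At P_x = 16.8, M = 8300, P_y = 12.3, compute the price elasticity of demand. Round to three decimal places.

-0.304

At the given point, Q = 65 − 4.28(16.8) + 0.0258(8300) + 2.37(12.3) = 65 − 71.904 + 214.14 + 29.151 = 236.387.
∂Q/∂P_x = −4.28, so E_p = (−4.28)·(16.8/236.387) ≈ -0.304.
|E_p| < 1: demand is inelastic.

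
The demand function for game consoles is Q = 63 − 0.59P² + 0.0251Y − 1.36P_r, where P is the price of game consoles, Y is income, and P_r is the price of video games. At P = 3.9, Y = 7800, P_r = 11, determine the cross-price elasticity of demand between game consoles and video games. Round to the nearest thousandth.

-0.064

Q = 63 − 0.59(3.9)² + 0.0251(7800) − 1.36(11) = 63 − 8.9739 + 195.78 − 14.96 = 234.8461.
∂Q/∂P_r = −1.36, so E_xy = -1.36·(11/234.8461) ≈ -0.064.
E_xy < 0: the goods are complements.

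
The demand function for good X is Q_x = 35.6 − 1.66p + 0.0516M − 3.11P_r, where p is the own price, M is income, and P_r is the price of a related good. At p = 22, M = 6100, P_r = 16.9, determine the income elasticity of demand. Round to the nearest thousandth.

1.205

First evaluate Q_x: 35.6 − 1.66(22) + 0.0516(6100) − 3.11(16.9) = 35.6 − 36.52 + 314.76 − 52.559 = 261.281.
∂Q_x/∂M = +0.0516, so E_I = 0.0516·(6100/261.281) ≈ 1.205.
E_I > 1: normal good (luxury).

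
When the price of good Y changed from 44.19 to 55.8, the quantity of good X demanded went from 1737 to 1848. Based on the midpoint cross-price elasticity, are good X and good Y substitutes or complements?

substitutes

%ΔQ_x = (1848 − 1737)/[(1737+1848)/2] = 111/1792.5 ≈ 0.0619.
%ΔP_y = (55.8 − 44.19)/[(44.19+55.8)/2] ≈ 0.2322.
E_xy = 0.0619/0.2322 ≈ 0.267.
E_xy > 0, so the goods are substitutes.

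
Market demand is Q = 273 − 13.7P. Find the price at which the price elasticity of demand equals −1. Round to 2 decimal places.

9.96

For linear demand Q = a − bP, E = −bP/(a − bP). |E| = 1 ⇒ bP = a − bP ⇒ P = a/(2b).
P = 273/(2·13.7) ≈ 9.96.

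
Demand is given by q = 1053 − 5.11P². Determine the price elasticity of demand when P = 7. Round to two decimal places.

-0.62

At P = 7, q = 802.61.
dq/dP = −2·5.11·P = −71.54.
Point elasticity E = (dq/dP)·(P/q) = -71.54 × 7/802.61 ≈ -0.62.
|E| < 1, so demand is inelastic at this price.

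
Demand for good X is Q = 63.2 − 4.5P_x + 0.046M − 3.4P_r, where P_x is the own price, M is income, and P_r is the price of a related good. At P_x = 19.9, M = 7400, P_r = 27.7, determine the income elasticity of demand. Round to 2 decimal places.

1.55

First evaluate Q: 63.2 − 4.5(19.9) + 0.046(7400) − 3.4(27.7) = 63.2 − 89.55 + 340.4 − 94.18 = 219.87.
∂Q/∂M = +0.046, so E_I = 0.046·(7400/219.87) ≈ 1.55.
E_I > 1: normal good (luxury).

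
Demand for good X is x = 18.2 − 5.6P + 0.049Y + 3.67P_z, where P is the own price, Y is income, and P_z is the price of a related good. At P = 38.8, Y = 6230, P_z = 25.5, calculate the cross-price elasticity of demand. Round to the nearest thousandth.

x = 18.2 − 5.6(38.8) + 0.049(6230) + 3.67(25.5) = 18.2 − 217.28 + 305.27 + 93.585 = 199.775.
∂x/∂P_z = +3.67, so E_xy = 3.67·(25.5/199.775) ≈ 0.468.
E_xy > 0: the goods are substitutes.

0.468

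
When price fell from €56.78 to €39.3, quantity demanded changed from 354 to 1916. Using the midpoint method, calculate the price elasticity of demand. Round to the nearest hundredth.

-3.78

%Δq = (1916 − 354)/[(354 + 1916)/2] = 1562/1135 ≈ 1.3762.
%ΔP = (39.3 − 56.78)/[(56.78 + 39.3)/2] = -17.48/48.04 ≈ -0.3639.
Arc elasticity E = %Δq/%ΔP ≈ 1.3762/-0.3639 ≈ -3.78.
|E| > 1: demand is elastic over this range.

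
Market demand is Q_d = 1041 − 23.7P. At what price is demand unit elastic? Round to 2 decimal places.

For linear demand Q_d = a − bP, E = −bP/(a − bP). |E| = 1 ⇒ bP = a − bP ⇒ P = a/(2b).
P = 1041/(2·23.7) ≈ 21.96.

21.96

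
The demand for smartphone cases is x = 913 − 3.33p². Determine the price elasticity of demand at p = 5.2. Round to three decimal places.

-0.219

At p = 5.2, x = 822.9568.
dx/dp = −2·3.33·p = −34.632.
Point elasticity E = (dx/dp)·(p/x) = -34.632 × 5.2/822.9568 ≈ -0.219.
|E| < 1, so demand is inelastic at this price.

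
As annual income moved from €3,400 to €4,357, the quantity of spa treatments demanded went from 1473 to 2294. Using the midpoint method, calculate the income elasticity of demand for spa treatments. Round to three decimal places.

1.767

%ΔQ = (2294 − 1473)/[(1473+2294)/2] = 821/1883.5 ≈ 0.4359.
%ΔI = (4,357 − 3,400)/[(3,400+4,357)/2] = 957/3878.5 ≈ 0.2467.
E_I = %ΔQ/%ΔI ≈ 1.767.
E_I > 1: normal good (luxury).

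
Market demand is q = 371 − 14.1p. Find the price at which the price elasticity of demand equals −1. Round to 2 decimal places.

For linear demand q = a − bp, E = −bp/(a − bp). |E| = 1 ⇒ bp = a − bp ⇒ p = a/(2b).
p = 371/(2·14.1) ≈ 13.16.

13.16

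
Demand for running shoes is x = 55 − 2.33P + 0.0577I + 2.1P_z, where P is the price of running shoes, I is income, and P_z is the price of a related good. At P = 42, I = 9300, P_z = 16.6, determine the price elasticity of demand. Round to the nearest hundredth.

At the given point, x = 55 − 2.33(42) + 0.0577(9300) + 2.1(16.6) = 55 − 97.86 + 536.61 + 34.86 = 528.61.
∂x/∂P = −2.33, so E_p = (−2.33)·(42/528.61) ≈ -0.19.
|E_p| < 1: demand is inelastic.

-0.19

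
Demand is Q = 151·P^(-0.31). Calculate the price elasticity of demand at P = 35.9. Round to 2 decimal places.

For a Cobb–Douglas (constant-elasticity) form Q = A·P^α·…, the elasticity with respect to P equals the exponent α at every point.
Here the exponent on P is -0.31, so the price elasticity of demand is -0.31.

-0.31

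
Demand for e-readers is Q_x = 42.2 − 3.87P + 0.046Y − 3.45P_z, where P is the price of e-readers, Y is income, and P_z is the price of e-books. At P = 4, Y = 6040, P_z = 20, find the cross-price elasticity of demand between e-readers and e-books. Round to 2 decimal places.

-0.29

Evaluating quantity at (P, Y, P_z) gives Q_x = 42.2 − 3.87(4) + 0.046(6040) − 3.45(20) = 42.2 − 15.48 + 277.84 − 69 = 235.56.
∂Q_x/∂P_z = −3.45, so E_xy = -3.45·(20/235.56) ≈ -0.29.
E_xy < 0: the goods are complements.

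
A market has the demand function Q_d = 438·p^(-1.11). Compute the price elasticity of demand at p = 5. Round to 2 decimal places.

-1.11

For a Cobb–Douglas (constant-elasticity) form Q_d = A·p^α·…, the elasticity with respect to p equals the exponent α at every point.
Here the exponent on p is -1.11, so the price elasticity of demand is -1.11.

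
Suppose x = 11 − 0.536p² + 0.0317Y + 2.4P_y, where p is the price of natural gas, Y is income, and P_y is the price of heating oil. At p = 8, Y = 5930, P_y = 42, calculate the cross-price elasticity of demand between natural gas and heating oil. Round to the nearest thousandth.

0.380

First evaluate x: 11 − 0.536(8)² + 0.0317(5930) + 2.4(42) = 11 − 34.304 + 187.981 + 100.8 = 265.477.
∂x/∂P_y = +2.4, so E_xy = 2.4·(42/265.477) ≈ 0.380.
E_xy > 0: the goods are substitutes.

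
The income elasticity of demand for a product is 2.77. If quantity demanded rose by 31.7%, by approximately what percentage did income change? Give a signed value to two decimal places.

11.44

%ΔQ ≈ E × %ΔI ⇒ %ΔI = %ΔQ / E = (31.7%)/(2.77) ≈ 11.44%.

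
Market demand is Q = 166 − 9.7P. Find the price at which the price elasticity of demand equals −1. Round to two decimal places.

8.56

For linear demand Q = a − bP, E = −bP/(a − bP). |E| = 1 ⇒ bP = a − bP ⇒ P = a/(2b).
P = 166/(2·9.7) ≈ 8.56.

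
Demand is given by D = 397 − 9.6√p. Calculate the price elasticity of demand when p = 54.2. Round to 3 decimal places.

At p = 54.2, D = 326.3242.
dD/dp = −9.6/(2√p) = −9.6/(2·7.3621).
Point elasticity E = (dD/dp)·(p/D) = -0.652 × 54.2/326.3242 ≈ -0.108.
|E| < 1, so demand is inelastic at this price.

-0.108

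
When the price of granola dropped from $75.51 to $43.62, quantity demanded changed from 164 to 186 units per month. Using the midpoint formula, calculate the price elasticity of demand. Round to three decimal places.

-0.235

%Δq = (186 − 164)/[(164 + 186)/2] = 22/175 ≈ 0.1257.
%Δp = (43.62 − 75.51)/[(75.51 + 43.62)/2] = -31.89/59.565 ≈ -0.5354.
Arc elasticity E = %Δq/%Δp ≈ 0.1257/-0.5354 ≈ -0.235.
|E| < 1: demand is inelastic over this range.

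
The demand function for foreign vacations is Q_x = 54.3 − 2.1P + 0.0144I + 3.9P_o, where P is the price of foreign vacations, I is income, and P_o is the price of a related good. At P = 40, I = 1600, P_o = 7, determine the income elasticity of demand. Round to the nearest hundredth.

1.12

First evaluate Q_x: 54.3 − 2.1(40) + 0.0144(1600) + 3.9(7) = 54.3 − 84 + 23.04 + 27.3 = 20.64.
∂Q_x/∂I = +0.0144, so E_I = 0.0144·(1600/20.64) ≈ 1.12.
E_I > 1: normal good (luxury).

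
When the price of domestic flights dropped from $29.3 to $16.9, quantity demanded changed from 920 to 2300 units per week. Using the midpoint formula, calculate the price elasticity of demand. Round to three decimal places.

%Δq = (2300 − 920)/[(920 + 2300)/2] = 1380/1610 ≈ 0.8571.
%Δp = (16.9 − 29.3)/[(29.3 + 16.9)/2] = -12.4/23.1 ≈ -0.5368.
Arc elasticity E = %Δq/%Δp ≈ 0.8571/-0.5368 ≈ -1.597.
|E| > 1: demand is elastic over this range.

-1.597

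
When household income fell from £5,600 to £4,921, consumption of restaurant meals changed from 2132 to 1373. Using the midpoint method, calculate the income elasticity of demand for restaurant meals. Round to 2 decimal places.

%ΔQ = (1373 − 2132)/[(2132+1373)/2] = -759/1752.5 ≈ -0.4331.
%ΔI = (4,921 − 5,600)/[(5,600+4,921)/2] = -679/5260.5 ≈ -0.1291.
E_I = %ΔQ/%ΔI ≈ 3.36.
E_I > 1: normal good (luxury).

3.36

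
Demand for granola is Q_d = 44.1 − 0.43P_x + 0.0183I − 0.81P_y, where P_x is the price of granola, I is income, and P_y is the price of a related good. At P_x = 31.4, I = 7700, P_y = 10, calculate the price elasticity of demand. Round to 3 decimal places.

Evaluating quantity at (P_x, I, P_y) gives Q_d = 44.1 − 0.43(31.4) + 0.0183(7700) − 0.81(10) = 44.1 − 13.502 + 140.91 − 8.1 = 163.408.
∂Q_d/∂P_x = −0.43, so E_p = (−0.43)·(31.4/163.408) ≈ -0.083.
|E_p| < 1: demand is inelastic.

-0.083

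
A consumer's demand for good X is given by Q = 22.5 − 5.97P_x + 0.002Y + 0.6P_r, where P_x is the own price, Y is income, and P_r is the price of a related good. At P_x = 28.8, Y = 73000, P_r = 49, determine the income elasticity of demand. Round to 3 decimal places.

Substituting, Q = 22.5 − 5.97(28.8) + 0.002(73000) + 0.6(49) = 22.5 − 171.936 + 146 + 29.4 = 25.964.
∂Q/∂Y = +0.002, so E_I = 0.002·(73000/25.964) ≈ 5.623.
E_I > 1: normal good (luxury).

5.623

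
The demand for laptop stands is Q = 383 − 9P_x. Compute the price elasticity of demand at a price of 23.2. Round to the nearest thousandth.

At P_x = 23.2, Q = 174.2.
dQ/dP_x = −9.
Point elasticity E = (dQ/dP_x)·(P_x/Q) = -9 × 23.2/174.2 ≈ -1.199.
|E| > 1, so demand is elastic at this price.

-1.199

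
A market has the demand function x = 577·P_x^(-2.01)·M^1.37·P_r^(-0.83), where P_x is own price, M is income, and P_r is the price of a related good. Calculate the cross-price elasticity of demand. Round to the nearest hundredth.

-0.83

For a Cobb–Douglas (constant-elasticity) form x = A·P_r^α·…, the elasticity with respect to P_r equals the exponent α at every point.
Here the exponent on P_r is -0.83, so the cross-price elasticity of demand is -0.83.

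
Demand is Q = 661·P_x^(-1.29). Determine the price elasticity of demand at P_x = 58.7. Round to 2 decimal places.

For a Cobb–Douglas (constant-elasticity) form Q = A·P_x^α·…, the elasticity with respect to P_x equals the exponent α at every point.
Here the exponent on P_x is -1.29, so the price elasticity of demand is -1.29.

-1.29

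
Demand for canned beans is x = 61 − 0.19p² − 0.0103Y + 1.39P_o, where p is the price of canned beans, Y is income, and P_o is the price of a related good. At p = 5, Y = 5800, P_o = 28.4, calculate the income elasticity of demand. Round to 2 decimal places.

x = 61 − 0.19(5)² − 0.0103(5800) + 1.39(28.4) = 61 − 4.75 − 59.74 + 39.476 = 35.986.
∂x/∂Y = −0.0103, so E_I = -0.0103·(5800/35.986) ≈ -1.66.
E_I < 0: inferior good.

-1.66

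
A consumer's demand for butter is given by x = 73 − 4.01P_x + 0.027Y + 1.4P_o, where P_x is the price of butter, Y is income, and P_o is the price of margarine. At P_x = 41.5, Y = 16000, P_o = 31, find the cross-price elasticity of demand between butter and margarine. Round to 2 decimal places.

x = 73 − 4.01(41.5) + 0.027(16000) + 1.4(31) = 73 − 166.415 + 432 + 43.4 = 381.985.
∂x/∂P_o = +1.4, so E_xy = 1.4·(31/381.985) ≈ 0.11.
E_xy > 0: the goods are substitutes.

0.11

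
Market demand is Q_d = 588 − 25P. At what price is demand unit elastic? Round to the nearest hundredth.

11.76

For linear demand Q_d = a − bP, E = −bP/(a − bP). |E| = 1 ⇒ bP = a − bP ⇒ P = a/(2b).
P = 588/(2·25) = 11.76.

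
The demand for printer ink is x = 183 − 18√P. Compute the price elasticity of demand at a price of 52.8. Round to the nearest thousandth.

-1.253

At P = 52.8, x = 52.2055.
dx/dP = −18/(2√P) = −18/(2·7.2664).
Point elasticity E = (dx/dP)·(P/x) = -1.2386 × 52.8/52.2055 ≈ -1.253.
|E| > 1, so demand is elastic at this price.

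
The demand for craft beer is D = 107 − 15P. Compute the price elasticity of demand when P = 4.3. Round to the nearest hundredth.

At P = 4.3, D = 42.5.
dD/dP = −15.
Point elasticity E = (dD/dP)·(P/D) = -15 × 4.3/42.5 ≈ -1.52.
|E| > 1, so demand is elastic at this price.

-1.52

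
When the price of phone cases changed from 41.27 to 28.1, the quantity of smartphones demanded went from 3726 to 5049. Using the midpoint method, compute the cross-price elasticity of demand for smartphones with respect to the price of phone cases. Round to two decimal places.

-0.79

%ΔQ_x = (5049 − 3726)/[(3726+5049)/2] = 1323/4387.5 ≈ 0.3015.
%ΔP_y = (28.1 − 41.27)/[(41.27+28.1)/2] ≈ -0.3797.
E_xy = 0.3015/-0.3797 ≈ -0.79.
E_xy < 0, so smartphones and phone cases are complements.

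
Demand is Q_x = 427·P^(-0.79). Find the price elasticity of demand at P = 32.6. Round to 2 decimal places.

-0.79

For a Cobb–Douglas (constant-elasticity) form Q_x = A·P^α·…, the elasticity with respect to P equals the exponent α at every point.
Here the exponent on P is -0.79, so the price elasticity of demand is -0.79.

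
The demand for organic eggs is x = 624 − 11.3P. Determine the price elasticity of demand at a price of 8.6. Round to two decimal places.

-0.18

At P = 8.6, x = 526.82.
dx/dP = −11.3.
Point elasticity E = (dx/dP)·(P/x) = -11.3 × 8.6/526.82 ≈ -0.18.
|E| < 1, so demand is inelastic at this price.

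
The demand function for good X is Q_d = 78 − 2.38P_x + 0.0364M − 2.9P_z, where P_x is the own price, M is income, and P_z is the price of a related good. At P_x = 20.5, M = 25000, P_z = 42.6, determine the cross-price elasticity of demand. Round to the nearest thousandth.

-0.151

At the given point, Q_d = 78 − 2.38(20.5) + 0.0364(25000) − 2.9(42.6) = 78 − 48.79 + 910 − 123.54 = 815.67.
∂Q_d/∂P_z = −2.9, so E_xy = -2.9·(42.6/815.67) ≈ -0.151.
E_xy < 0: the goods are complements.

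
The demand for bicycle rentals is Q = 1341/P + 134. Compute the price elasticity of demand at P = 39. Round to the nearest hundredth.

At P = 39, Q = 168.3846.
dQ/dP = −1341/P² = −0.8817.
Point elasticity E = (dQ/dP)·(P/Q) = -0.8817 × 39/168.3846 ≈ -0.20.
|E| < 1, so demand is inelastic at this price.

-0.20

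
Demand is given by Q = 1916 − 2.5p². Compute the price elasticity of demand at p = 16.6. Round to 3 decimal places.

-1.123

At p = 16.6, Q = 1227.1.
dQ/dp = −2·2.5·p = −83.
Point elasticity E = (dQ/dp)·(p/Q) = -83 × 16.6/1227.1 ≈ -1.123.
|E| > 1, so demand is elastic at this price.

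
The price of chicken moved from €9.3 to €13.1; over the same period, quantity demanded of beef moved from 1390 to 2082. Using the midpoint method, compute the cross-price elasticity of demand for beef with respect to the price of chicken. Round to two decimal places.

%ΔQ_x = (2082 − 1390)/[(1390+2082)/2] = 692/1736 ≈ 0.3986.
%ΔP_y = (13.1 − 9.3)/[(9.3+13.1)/2] ≈ 0.3393.
E_xy = 0.3986/0.3393 ≈ 1.17.
E_xy > 0, so beef and chicken are substitutes.

1.17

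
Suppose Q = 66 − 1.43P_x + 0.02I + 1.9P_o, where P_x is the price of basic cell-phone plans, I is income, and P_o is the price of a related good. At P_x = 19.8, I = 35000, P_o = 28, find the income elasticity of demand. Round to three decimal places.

0.885

Q = 66 − 1.43(19.8) + 0.02(35000) + 1.9(28) = 66 − 28.314 + 700 + 53.2 = 790.886.
∂Q/∂I = +0.02, so E_I = 0.02·(35000/790.886) ≈ 0.885.
E_I ∈ (0,1): normal good (necessity).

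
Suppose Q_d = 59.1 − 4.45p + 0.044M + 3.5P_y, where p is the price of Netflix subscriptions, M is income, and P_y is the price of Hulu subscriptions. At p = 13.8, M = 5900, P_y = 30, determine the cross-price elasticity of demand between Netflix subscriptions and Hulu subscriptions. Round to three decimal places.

Q_d = 59.1 − 4.45(13.8) + 0.044(5900) + 3.5(30) = 59.1 − 61.41 + 259.6 + 105 = 362.29.
∂Q_d/∂P_y = +3.5, so E_xy = 3.5·(30/362.29) ≈ 0.290.
E_xy > 0: the goods are substitutes.

0.290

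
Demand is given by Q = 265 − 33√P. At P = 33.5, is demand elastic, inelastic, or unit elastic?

At P = 33.5, Q = 73.9987.
dQ/dP = −33/(2√P) = −33/(2·5.7879).
Point elasticity E = (dQ/dP)·(P/Q) = -2.8508 × 33.5/73.9987 ≈ -1.291.
|E| ≈ 1.291 > 1, so demand is elastic.

elastic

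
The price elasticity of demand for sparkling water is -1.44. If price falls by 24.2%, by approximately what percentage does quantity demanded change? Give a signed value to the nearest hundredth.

%ΔQ ≈ E × %ΔP = (-1.44) × (-24.2%) ≈ 34.85%.

34.85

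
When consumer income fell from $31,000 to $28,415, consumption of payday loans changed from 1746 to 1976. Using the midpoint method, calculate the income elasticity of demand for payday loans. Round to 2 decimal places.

%ΔQ = (1976 − 1746)/[(1746+1976)/2] = 230/1861 ≈ 0.1236.
%ΔI = (28,415 − 31,000)/[(31,000+28,415)/2] = -2585/29707.5 ≈ -0.0870.
E_I = %ΔQ/%ΔI ≈ -1.42.
E_I < 0: inferior good.

-1.42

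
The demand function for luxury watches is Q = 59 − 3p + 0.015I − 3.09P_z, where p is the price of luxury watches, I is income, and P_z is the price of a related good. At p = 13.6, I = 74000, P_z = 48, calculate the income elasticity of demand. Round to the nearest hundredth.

1.13

Substituting, Q = 59 − 3(13.6) + 0.015(74000) − 3.09(48) = 59 − 40.8 + 1110 − 148.32 = 979.88.
∂Q/∂I = +0.015, so E_I = 0.015·(74000/979.88) ≈ 1.13.
E_I > 1: normal good (luxury).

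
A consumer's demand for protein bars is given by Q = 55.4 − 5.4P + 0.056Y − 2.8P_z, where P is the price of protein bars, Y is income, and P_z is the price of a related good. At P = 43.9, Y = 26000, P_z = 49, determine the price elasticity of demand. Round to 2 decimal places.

First evaluate Q: 55.4 − 5.4(43.9) + 0.056(26000) − 2.8(49) = 55.4 − 237.06 + 1456 − 137.2 = 1137.14.
∂Q/∂P = −5.4, so E_p = (−5.4)·(43.9/1137.14) ≈ -0.21.
|E_p| < 1: demand is inelastic.

-0.21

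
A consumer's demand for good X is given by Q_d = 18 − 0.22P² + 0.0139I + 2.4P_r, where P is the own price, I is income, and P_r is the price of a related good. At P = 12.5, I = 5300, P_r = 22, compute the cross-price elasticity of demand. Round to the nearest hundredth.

At the given point, Q_d = 18 − 0.22(12.5)² + 0.0139(5300) + 2.4(22) = 18 − 34.375 + 73.67 + 52.8 = 110.095.
∂Q_d/∂P_r = +2.4, so E_xy = 2.4·(22/110.095) ≈ 0.48.
E_xy > 0: the goods are substitutes.

0.48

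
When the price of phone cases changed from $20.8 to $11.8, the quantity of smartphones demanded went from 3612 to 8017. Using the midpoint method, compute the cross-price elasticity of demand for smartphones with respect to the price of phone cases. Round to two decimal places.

-1.37

%ΔQ_x = (8017 − 3612)/[(3612+8017)/2] = 4405/5814.5 ≈ 0.7576.
%ΔP_y = (11.8 − 20.8)/[(20.8+11.8)/2] ≈ -0.5521.
E_xy = 0.7576/-0.5521 ≈ -1.37.
E_xy < 0, so smartphones and phone cases are complements.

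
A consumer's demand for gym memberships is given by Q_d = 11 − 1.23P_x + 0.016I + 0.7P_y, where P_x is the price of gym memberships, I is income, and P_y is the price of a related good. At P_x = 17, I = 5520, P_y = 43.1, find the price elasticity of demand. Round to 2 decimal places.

-0.19

First evaluate Q_d: 11 − 1.23(17) + 0.016(5520) + 0.7(43.1) = 11 − 20.91 + 88.32 + 30.17 = 108.58.
∂Q_d/∂P_x = −1.23, so E_p = (−1.23)·(17/108.58) ≈ -0.19.
|E_p| < 1: demand is inelastic.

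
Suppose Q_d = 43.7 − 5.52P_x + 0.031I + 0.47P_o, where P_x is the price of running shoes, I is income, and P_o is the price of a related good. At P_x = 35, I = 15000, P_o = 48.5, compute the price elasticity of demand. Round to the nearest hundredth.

-0.57

Q_d = 43.7 − 5.52(35) + 0.031(15000) + 0.47(48.5) = 43.7 − 193.2 + 465 + 22.795 = 338.295.
∂Q_d/∂P_x = −5.52, so E_p = (−5.52)·(35/338.295) ≈ -0.57.
|E_p| < 1: demand is inelastic.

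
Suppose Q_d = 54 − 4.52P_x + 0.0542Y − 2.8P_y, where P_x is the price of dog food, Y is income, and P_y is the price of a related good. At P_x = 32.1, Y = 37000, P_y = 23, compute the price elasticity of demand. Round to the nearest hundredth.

Substituting, Q_d = 54 − 4.52(32.1) + 0.0542(37000) − 2.8(23) = 54 − 145.092 + 2005.4 − 64.4 = 1849.908.
∂Q_d/∂P_x = −4.52, so E_p = (−4.52)·(32.1/1849.908) ≈ -0.08.
|E_p| < 1: demand is inelastic.

-0.08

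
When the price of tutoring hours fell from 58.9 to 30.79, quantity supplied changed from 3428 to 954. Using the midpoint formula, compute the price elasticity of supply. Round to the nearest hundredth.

1.80

%ΔQ = (954 − 3428)/[(3428 + 954)/2] = -2474/2191 ≈ -1.1292.
%ΔP = (30.79 − 58.9)/[(58.9 + 30.79)/2] = -28.11/44.845 ≈ -0.6268.
Arc elasticity E = %ΔQ/%ΔP ≈ -1.1292/-0.6268 ≈ 1.80.
|E| > 1: supply is elastic over this range.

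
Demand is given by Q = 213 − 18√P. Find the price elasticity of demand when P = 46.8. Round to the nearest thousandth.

-0.685

At P = 46.8, Q = 89.8611.
dQ/dP = −18/(2√P) = −18/(2·6.8411).
Point elasticity E = (dQ/dP)·(P/Q) = -1.3156 × 46.8/89.8611 ≈ -0.685.
|E| < 1, so demand is inelastic at this price.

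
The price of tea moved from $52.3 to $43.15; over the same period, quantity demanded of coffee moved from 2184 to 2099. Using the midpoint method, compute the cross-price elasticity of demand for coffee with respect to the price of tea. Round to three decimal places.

%ΔQ_x = (2099 − 2184)/[(2184+2099)/2] = -85/2141.5 ≈ -0.0397.
%ΔP_y = (43.15 − 52.3)/[(52.3+43.15)/2] ≈ -0.1917.
E_xy = -0.0397/-0.1917 ≈ 0.207.
E_xy > 0, so coffee and tea are substitutes.

0.207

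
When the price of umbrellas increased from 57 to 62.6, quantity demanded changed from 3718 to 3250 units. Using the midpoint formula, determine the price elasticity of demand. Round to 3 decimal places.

%ΔQ = (3250 − 3718)/[(3718 + 3250)/2] = -468/3484 ≈ -0.1343.
%Δp = (62.6 − 57)/[(57 + 62.6)/2] = 5.6/59.8 ≈ 0.0936.
Arc elasticity E = %ΔQ/%Δp ≈ -0.1343/0.0936 ≈ -1.434.
|E| > 1: demand is elastic over this range.

-1.434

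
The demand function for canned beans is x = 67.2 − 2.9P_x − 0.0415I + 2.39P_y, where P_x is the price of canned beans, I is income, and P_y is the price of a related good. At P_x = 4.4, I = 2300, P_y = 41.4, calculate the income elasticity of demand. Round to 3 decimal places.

First evaluate x: 67.2 − 2.9(4.4) − 0.0415(2300) + 2.39(41.4) = 67.2 − 12.76 − 95.45 + 98.946 = 57.936.
∂x/∂I = −0.0415, so E_I = -0.0415·(2300/57.936) ≈ -1.648.
E_I < 0: inferior good.

-1.648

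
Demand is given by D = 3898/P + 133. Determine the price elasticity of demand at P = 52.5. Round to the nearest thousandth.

-0.358

At P = 52.5, D = 207.2476.
dD/dP = −3898/P² = −1.4142.
Point elasticity E = (dD/dP)·(P/D) = -1.4142 × 52.5/207.2476 ≈ -0.358.
|E| < 1, so demand is inelastic at this price.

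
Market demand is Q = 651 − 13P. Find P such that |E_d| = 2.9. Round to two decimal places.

37.24

Set −bP/(a − bP) = −2.9 ⇒ bP = 2.9(a − bP) ⇒ bP(1+2.9) = 2.9·a.
P = 2.9·651/(13·3.9) ≈ 37.24.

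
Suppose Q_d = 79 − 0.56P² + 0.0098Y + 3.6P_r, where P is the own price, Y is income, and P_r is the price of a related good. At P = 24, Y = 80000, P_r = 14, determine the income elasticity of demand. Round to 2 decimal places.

Evaluating quantity at (P, Y, P_r) gives Q_d = 79 − 0.56(24)² + 0.0098(80000) + 3.6(14) = 79 − 322.56 + 784 + 50.4 = 590.84.
∂Q_d/∂Y = +0.0098, so E_I = 0.0098·(80000/590.84) ≈ 1.33.
E_I > 1: normal good (luxury).

1.33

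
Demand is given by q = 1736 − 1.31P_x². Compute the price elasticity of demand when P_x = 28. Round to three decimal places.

At P_x = 28, q = 708.96.
dq/dP_x = −2·1.31·P_x = −73.36.
Point elasticity E = (dq/dP_x)·(P_x/q) = -73.36 × 28/708.96 ≈ -2.897.
|E| > 1, so demand is elastic at this price.

-2.897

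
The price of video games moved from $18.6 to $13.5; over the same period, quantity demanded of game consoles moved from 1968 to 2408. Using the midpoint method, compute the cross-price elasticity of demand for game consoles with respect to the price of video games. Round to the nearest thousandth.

%ΔQ_x = (2408 − 1968)/[(1968+2408)/2] = 440/2188 ≈ 0.2011.
%ΔP_y = (13.5 − 18.6)/[(18.6+13.5)/2] ≈ -0.3178.
E_xy = 0.2011/-0.3178 ≈ -0.633.
E_xy < 0, so game consoles and video games are complements.

-0.633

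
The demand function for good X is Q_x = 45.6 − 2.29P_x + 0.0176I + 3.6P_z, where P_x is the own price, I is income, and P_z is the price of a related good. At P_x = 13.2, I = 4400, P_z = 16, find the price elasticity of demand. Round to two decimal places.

Substituting, Q_x = 45.6 − 2.29(13.2) + 0.0176(4400) + 3.6(16) = 45.6 − 30.228 + 77.44 + 57.6 = 150.412.
∂Q_x/∂P_x = −2.29, so E_p = (−2.29)·(13.2/150.412) ≈ -0.20.
|E_p| < 1: demand is inelastic.

-0.20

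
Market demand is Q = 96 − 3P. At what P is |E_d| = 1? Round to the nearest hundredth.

16.00

For linear demand Q = a − bP, E = −bP/(a − bP). |E| = 1 ⇒ bP = a − bP ⇒ P = a/(2b).
P = 96/(2·3) = 16.00.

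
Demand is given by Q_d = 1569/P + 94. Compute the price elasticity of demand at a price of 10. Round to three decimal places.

-0.625

At P = 10, Q_d = 250.9.
dQ_d/dP = −1569/P² = −15.69.
Point elasticity E = (dQ_d/dP)·(P/Q_d) = -15.69 × 10/250.9 ≈ -0.625.
|E| < 1, so demand is inelastic at this price.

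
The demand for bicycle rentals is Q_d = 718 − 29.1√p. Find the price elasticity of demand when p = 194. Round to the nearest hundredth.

-0.65

At p = 194, Q_d = 312.6839.
dQ_d/dp = −29.1/(2√p) = −29.1/(2·13.9284).
Point elasticity E = (dQ_d/dp)·(p/Q_d) = -1.0446 × 194/312.6839 ≈ -0.65.
|E| < 1, so demand is inelastic at this price.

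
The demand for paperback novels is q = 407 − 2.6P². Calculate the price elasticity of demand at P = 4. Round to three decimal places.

At P = 4, q = 365.4.
dq/dP = −2·2.6·P = −20.8.
Point elasticity E = (dq/dP)·(P/q) = -20.8 × 4/365.4 ≈ -0.228.
|E| < 1, so demand is inelastic at this price.

-0.228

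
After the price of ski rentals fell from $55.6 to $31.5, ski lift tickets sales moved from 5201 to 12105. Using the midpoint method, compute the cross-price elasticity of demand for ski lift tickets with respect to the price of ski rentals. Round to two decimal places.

%ΔQ_x = (12105 − 5201)/[(5201+12105)/2] = 6904/8653 ≈ 0.7979.
%ΔP_y = (31.5 − 55.6)/[(55.6+31.5)/2] ≈ -0.5534.
E_xy = 0.7979/-0.5534 ≈ -1.44.
E_xy < 0, so ski lift tickets and ski rentals are complements.

-1.44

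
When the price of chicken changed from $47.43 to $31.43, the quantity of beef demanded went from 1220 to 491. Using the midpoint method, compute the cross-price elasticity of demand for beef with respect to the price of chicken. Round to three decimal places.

2.100

%ΔQ_x = (491 − 1220)/[(1220+491)/2] = -729/855.5 ≈ -0.8521.
%ΔP_y = (31.43 − 47.43)/[(47.43+31.43)/2] ≈ -0.4058.
E_xy = -0.8521/-0.4058 ≈ 2.100.
E_xy > 0, so beef and chicken are substitutes.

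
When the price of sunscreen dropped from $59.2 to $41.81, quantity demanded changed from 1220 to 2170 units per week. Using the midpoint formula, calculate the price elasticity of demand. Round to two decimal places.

-1.63

%ΔQ = (2170 − 1220)/[(1220 + 2170)/2] = 950/1695 ≈ 0.5605.
%Δp = (41.81 − 59.2)/[(59.2 + 41.81)/2] = -17.39/50.505 ≈ -0.3443.
Arc elasticity E = %ΔQ/%Δp ≈ 0.5605/-0.3443 ≈ -1.63.
|E| > 1: demand is elastic over this range.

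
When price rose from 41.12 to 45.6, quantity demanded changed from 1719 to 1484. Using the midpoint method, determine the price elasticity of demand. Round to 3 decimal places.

%Δq = (1484 − 1719)/[(1719 + 1484)/2] = -235/1601.5 ≈ -0.1467.
%Δp = (45.6 − 41.12)/[(41.12 + 45.6)/2] = 4.48/43.36 ≈ 0.1033.
Arc elasticity E = %Δq/%Δp ≈ -0.1467/0.1033 ≈ -1.420.
|E| > 1: demand is elastic over this range.

-1.420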